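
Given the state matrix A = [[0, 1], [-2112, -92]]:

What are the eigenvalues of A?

det(A - λI) = λ² - (-92)λ + 2112 = (λ - (-48))(λ - (-44)). Eigenvalues: -48, -44.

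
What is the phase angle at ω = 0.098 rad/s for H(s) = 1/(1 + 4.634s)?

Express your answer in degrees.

Phase = -arctan(ωτ) = -arctan(0.098 × 4.634) = -24.4°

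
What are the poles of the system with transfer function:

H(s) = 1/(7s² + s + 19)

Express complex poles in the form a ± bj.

Discriminant = 1² - 4×7×19 = 1 - 532 = -531 < 0, so the poles are a complex conjugate pair s = (-1 ± j√531)/(2×7). Real part = -1/(2×7) = -1/14 ≈ -0.0714; imaginary part = ±√531/(2×7) ≈ 1.6460. Poles: s = -0.0714 ± 1.6460j.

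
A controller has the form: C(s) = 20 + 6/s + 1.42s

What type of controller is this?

This is a Proportional-Integral-Derivative (PID) controller.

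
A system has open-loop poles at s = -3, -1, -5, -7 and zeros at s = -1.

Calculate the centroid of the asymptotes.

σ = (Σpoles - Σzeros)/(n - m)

σ = (Σpoles - Σzeros)/(n - m) = (-16 - (-1))/(4 - 1) = -15/3 = -5.0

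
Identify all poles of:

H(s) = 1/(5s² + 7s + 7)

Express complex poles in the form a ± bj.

Discriminant = 7² - 4×5×7 = 49 - 140 = -91 < 0, so the poles are a complex conjugate pair s = (-7 ± j√91)/(2×5). Real part = -7/(2×5) = -7/10 = -0.7; imaginary part = ±√91/(2×5) ≈ 0.9539. Poles: s = -0.7 ± 0.9539j.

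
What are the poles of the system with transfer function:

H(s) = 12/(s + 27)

Pole is where denominator = 0: s + 27 = 0, so s = -27.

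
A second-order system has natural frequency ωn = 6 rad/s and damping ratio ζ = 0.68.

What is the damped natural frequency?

ωd = ωn√(1 - ζ²) = 6√(1 - 0.68²) = 4.4 rad/s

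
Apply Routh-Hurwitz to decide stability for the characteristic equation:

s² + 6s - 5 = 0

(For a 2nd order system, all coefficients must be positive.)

Coefficients: 1, 6, -5. c=-5 not positive, so system is unstable.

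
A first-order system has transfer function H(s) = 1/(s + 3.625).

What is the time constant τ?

For H(s) = 1/(s + 1/τ), the pole is at -1/τ = -3.625, so τ = 1/3.625 = 0.2759 s.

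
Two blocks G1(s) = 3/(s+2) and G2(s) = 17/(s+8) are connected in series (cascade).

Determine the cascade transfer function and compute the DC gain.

Series: multiply transfer functions. G_eq = 3/(s+2) × 17/(s+8) = 51/((s+2)(s+8)). DC gain = 51/(2×8) = 3.1875.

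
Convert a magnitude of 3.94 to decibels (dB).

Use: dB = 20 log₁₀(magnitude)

dB = 20 log₁₀(3.94) = 11.9 dB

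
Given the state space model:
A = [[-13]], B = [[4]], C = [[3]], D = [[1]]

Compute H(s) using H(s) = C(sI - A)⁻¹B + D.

(sI - A)⁻¹ = 1/(s + 13). H(s) = 3×4/(s + 13) + 1 = (s + 25)/(s + 13).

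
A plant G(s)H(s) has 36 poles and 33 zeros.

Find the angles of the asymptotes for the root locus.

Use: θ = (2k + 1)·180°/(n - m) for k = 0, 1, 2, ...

n - m = 36 - 33 = 3. Angles: θk = (2k + 1)·180°/3 = 60°, 180°, 300°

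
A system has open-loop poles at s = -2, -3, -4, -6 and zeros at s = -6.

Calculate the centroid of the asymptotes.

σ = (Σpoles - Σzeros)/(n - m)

σ = (Σpoles - Σzeros)/(n - m) = (-15 - (-6))/(4 - 1) = -9/3 = -3.0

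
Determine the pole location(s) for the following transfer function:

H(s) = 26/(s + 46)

Pole is where denominator = 0: s + 46 = 0, so s = -46.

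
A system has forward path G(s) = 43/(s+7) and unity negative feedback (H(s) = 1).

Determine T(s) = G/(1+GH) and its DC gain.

T(s) = G/(1+GH) = [43/(s+7)] / [1 + 43/(s+7)] = 43/(s+7+43) = 43/(s+50). DC gain = 43/50 = 0.86.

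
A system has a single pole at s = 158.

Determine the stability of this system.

Pole at s = 158 is in the right half-plane. Unstable.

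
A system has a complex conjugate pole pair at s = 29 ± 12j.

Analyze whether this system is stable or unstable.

Real part of poles is 29 (> 0, right half-plane). Unstable.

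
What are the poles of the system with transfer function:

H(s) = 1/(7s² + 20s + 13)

Discriminant = 20² - 4×7×13 = 400 - 364 = 36 > 0, so two distinct real poles. Using quadratic formula: s = (-20 ± √36)/(2×7) = (-20 ± √36)/14, with √36 = 6. s₁ = -14/14 = -1, s₂ = -26/14 ≈ -1.8571. Poles: s₁ = -1, s₂ = -1.8571.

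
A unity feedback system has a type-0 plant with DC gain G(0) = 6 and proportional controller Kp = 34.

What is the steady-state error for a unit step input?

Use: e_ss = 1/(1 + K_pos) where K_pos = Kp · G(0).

K_pos = Kp · G(0) = 34 × 6 = 204. e_ss = 1/(1 + 204) = 0.0049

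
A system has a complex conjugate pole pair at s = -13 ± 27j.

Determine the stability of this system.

Real part of poles is -13 (< 0, left half-plane). Stable.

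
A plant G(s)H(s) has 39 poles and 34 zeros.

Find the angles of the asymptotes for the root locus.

n - m = 39 - 34 = 5. Angles: θk = (2k + 1)·180°/5 = 36°, 108°, 180°, 252°, 324°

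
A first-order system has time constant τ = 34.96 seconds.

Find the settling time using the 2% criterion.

For first-order system, 2% settling time ≈ 4τ = 4 × 34.96 = 139.84 s.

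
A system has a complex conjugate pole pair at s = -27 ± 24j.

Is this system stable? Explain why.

Real part of poles is -27 (< 0, left half-plane). Stable.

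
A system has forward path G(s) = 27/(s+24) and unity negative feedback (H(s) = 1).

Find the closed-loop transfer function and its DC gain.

T(s) = G/(1+GH) = [27/(s+24)] / [1 + 27/(s+24)] = 27/(s+24+27) = 27/(s+51). DC gain = 27/51 = 0.5294.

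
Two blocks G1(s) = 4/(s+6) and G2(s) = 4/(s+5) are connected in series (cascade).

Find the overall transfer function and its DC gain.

Series: multiply transfer functions. G_eq = 4/(s+6) × 4/(s+5) = 16/((s+6)(s+5)). DC gain = 16/(6×5) = 0.5333.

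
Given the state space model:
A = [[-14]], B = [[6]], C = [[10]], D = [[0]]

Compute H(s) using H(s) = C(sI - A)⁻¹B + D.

(sI - A)⁻¹ = 1/(s + 14). H(s) = 10 × 6/(s + 14) + 0 = 60/(s + 14).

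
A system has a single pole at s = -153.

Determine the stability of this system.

Pole at s = -153 is in the left half-plane. Stable.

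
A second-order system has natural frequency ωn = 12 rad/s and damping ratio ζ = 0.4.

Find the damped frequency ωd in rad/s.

ωd = ωn√(1 - ζ²) = 12√(1 - 0.4²) = 11.0 rad/s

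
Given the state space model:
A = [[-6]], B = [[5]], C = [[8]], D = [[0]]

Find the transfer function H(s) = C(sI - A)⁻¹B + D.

(sI - A)⁻¹ = 1/(s + 6). H(s) = 8 × 5/(s + 6) + 0 = 40/(s + 6).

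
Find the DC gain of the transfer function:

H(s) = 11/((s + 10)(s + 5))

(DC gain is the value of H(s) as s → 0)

DC gain = H(0) = 11/(10 × 5) = 11/50 = 0.22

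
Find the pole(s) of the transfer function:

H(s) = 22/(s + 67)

Pole is where denominator = 0: s + 67 = 0, so s = -67.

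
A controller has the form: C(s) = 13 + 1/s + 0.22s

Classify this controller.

This is a Proportional-Integral-Derivative (PID) controller.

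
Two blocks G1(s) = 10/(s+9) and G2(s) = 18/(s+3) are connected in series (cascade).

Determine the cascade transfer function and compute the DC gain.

Series: multiply transfer functions. G_eq = 10/(s+9) × 18/(s+3) = 180/((s+9)(s+3)). DC gain = 180/(9×3) = 6.6667.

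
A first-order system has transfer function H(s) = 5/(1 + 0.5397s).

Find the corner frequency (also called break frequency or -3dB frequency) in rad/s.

Corner frequency = 1/τ = 1/0.5397 = 1.853 rad/s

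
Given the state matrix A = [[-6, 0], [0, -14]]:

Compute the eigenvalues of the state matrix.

For diagonal matrix, eigenvalues are diagonal entries: λ₁ = -6, λ₂ = -14.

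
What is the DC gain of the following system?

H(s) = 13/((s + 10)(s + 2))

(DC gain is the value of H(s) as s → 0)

DC gain = H(0) = 13/(10 × 2) = 13/20 = 0.65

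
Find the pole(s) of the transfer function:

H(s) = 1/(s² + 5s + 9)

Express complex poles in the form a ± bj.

Discriminant = 5² - 4×1×9 = 25 - 36 = -11 < 0, so the poles are a complex conjugate pair s = (-5 ± j√11)/(2×1). Real part = -5/(2×1) = -5/2 = -2.5; imaginary part = ±√11/(2×1) ≈ 1.6583. Poles: s = -2.5 ± 1.6583j.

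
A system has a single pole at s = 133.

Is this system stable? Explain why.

Pole at s = 133 is in the right half-plane. Unstable.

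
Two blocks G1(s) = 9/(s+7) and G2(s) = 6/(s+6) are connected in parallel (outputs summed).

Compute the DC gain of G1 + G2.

Parallel: G_eq = G1 + G2. DC gain = G1(0) + G2(0) = 9/7 + 6/6 = 1.2857 + 1 = 2.2857.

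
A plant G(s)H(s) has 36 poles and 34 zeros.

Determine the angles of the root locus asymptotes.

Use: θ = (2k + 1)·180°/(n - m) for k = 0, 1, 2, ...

n - m = 36 - 34 = 2. Angles: θk = (2k + 1)·180°/2 = 90°, 270°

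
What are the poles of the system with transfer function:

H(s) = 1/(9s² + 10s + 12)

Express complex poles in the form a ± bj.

Discriminant = 10² - 4×9×12 = 100 - 432 = -332 < 0, so the poles are a complex conjugate pair s = (-10 ± j√332)/(2×9). Real part = -10/(2×9) = -10/18 ≈ -0.5556; imaginary part = ±√332/(2×9) ≈ 1.0123. Poles: s = -0.5556 ± 1.0123j.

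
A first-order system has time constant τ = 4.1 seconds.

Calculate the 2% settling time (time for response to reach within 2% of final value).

For first-order system, 2% settling time ≈ 4τ = 4 × 4.1 = 16.4 s.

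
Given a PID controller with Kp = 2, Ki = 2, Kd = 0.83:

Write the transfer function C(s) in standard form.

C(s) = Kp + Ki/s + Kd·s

Substituting values: C(s) = 2 + 2/s + 0.83s = (0.83s² + 2s + 2)/s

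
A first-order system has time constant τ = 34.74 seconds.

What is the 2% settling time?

For first-order system, 2% settling time ≈ 4τ = 4 × 34.74 = 138.96 s.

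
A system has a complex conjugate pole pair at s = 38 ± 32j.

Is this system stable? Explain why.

Real part of poles is 38 (> 0, right half-plane). Unstable.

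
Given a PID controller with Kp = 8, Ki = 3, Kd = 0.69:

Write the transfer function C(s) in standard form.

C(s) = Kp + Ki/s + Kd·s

Substituting values: C(s) = 8 + 3/s + 0.69s = (0.69s² + 8s + 3)/s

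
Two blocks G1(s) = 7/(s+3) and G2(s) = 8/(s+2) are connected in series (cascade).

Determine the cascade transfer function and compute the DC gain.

Series: multiply transfer functions. G_eq = 7/(s+3) × 8/(s+2) = 56/((s+3)(s+2)). DC gain = 56/(3×2) = 9.3333.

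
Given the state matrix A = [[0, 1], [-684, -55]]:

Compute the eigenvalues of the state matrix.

det(A - λI) = λ² - (-55)λ + 684 = (λ - (-19))(λ - (-36)). Eigenvalues: -19, -36.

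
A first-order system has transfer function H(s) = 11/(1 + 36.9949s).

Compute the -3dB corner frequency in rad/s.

Corner frequency = 1/τ = 1/36.9949 = 0.027 rad/s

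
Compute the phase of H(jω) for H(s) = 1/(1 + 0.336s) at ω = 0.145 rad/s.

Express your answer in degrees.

Phase = -arctan(ωτ) = -arctan(0.145 × 0.336) = -2.8°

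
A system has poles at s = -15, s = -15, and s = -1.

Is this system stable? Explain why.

All poles are in the left half-plane. System is stable.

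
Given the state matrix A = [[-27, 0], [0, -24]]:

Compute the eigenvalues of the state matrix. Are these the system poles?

For diagonal matrix, eigenvalues are diagonal entries: λ₁ = -27, λ₂ = -24. Eigenvalues of A = system poles.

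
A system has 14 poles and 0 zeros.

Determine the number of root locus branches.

Root locus has n branches where n = number of poles = 14.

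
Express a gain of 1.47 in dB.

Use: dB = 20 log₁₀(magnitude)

dB = 20 log₁₀(1.47) = 3.3 dB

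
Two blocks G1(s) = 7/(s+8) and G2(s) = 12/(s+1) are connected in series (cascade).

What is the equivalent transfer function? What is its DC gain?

Series: multiply transfer functions. G_eq = 7/(s+8) × 12/(s+1) = 84/((s+8)(s+1)). DC gain = 84/(8×1) = 10.5.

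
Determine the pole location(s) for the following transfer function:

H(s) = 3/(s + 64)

Pole is where denominator = 0: s + 64 = 0, so s = -64.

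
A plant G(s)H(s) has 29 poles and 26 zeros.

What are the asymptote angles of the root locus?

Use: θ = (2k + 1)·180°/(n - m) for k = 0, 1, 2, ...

n - m = 29 - 26 = 3. Angles: θk = (2k + 1)·180°/3 = 60°, 180°, 300°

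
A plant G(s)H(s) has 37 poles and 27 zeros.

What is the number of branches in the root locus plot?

Root locus has n branches where n = number of poles = 37.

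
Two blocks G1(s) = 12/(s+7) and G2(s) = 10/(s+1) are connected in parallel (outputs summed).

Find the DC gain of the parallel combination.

Parallel: G_eq = G1 + G2. DC gain = G1(0) + G2(0) = 12/7 + 10/1 = 1.7143 + 10 = 11.7143.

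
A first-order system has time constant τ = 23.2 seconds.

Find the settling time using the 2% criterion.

For first-order system, 2% settling time ≈ 4τ = 4 × 23.2 = 92.8 s.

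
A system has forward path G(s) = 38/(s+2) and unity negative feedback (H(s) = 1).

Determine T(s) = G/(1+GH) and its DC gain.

T(s) = G/(1+GH) = [38/(s+2)] / [1 + 38/(s+2)] = 38/(s+2+38) = 38/(s+40). DC gain = 38/40 = 0.95.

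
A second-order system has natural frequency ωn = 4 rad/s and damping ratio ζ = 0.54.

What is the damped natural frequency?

ωd = ωn√(1 - ζ²) = 4√(1 - 0.54²) = 3.37 rad/s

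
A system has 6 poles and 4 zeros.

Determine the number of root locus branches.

Root locus has n branches where n = number of poles = 6.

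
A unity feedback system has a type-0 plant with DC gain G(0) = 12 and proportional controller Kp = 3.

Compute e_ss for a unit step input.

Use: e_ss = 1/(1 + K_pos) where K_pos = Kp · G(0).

K_pos = Kp · G(0) = 3 × 12 = 36. e_ss = 1/(1 + 36) = 0.0270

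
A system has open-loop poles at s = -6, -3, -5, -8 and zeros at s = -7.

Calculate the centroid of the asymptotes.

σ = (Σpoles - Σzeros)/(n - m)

σ = (Σpoles - Σzeros)/(n - m) = (-22 - (-7))/(4 - 1) = -15/3 = -5.0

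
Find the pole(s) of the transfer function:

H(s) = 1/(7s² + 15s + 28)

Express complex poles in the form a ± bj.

Discriminant = 15² - 4×7×28 = 225 - 784 = -559 < 0, so the poles are a complex conjugate pair s = (-15 ± j√559)/(2×7). Real part = -15/(2×7) = -15/14 ≈ -1.0714; imaginary part = ±√559/(2×7) ≈ 1.6888. Poles: s = -1.0714 ± 1.6888j.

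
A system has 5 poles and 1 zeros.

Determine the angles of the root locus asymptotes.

n - m = 5 - 1 = 4. Angles: θk = (2k + 1)·180°/4 = 45°, 135°, 225°, 315°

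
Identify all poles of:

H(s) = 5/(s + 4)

Pole is where denominator = 0: s + 4 = 0, so s = -4.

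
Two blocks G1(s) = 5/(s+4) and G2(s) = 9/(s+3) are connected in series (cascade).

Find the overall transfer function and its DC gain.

Series: multiply transfer functions. G_eq = 5/(s+4) × 9/(s+3) = 45/((s+4)(s+3)). DC gain = 45/(4×3) = 3.75.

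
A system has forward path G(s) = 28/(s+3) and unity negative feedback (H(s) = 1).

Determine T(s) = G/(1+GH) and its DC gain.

T(s) = G/(1+GH) = [28/(s+3)] / [1 + 28/(s+3)] = 28/(s+3+28) = 28/(s+31). DC gain = 28/31 = 0.9032.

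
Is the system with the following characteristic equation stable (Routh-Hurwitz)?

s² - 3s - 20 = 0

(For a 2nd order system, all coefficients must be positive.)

Coefficients: 1, -3, -20. b=-3, c=-20 not positive, so system is unstable.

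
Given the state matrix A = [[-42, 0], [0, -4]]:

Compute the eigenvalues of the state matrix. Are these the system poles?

For diagonal matrix, eigenvalues are diagonal entries: λ₁ = -42, λ₂ = -4. Eigenvalues of A = system poles.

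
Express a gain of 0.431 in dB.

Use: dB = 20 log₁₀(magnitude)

dB = 20 log₁₀(0.431) = -7.3 dB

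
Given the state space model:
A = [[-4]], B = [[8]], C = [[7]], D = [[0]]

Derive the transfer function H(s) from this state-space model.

(sI - A)⁻¹ = 1/(s + 4). H(s) = 7 × 8/(s + 4) + 0 = 56/(s + 4).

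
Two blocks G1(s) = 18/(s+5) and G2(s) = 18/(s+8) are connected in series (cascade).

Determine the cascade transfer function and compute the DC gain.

Series: multiply transfer functions. G_eq = 18/(s+5) × 18/(s+8) = 324/((s+5)(s+8)). DC gain = 324/(5×8) = 8.1.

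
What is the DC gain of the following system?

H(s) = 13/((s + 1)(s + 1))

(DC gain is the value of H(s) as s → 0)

DC gain = H(0) = 13/(1 × 1) = 13/1 = 13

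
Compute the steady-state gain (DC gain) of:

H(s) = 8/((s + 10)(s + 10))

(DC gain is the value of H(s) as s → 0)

DC gain = H(0) = 8/(10 × 10) = 8/100 = 0.08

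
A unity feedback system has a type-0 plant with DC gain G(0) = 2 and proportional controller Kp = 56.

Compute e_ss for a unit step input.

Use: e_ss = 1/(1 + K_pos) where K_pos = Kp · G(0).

K_pos = Kp · G(0) = 56 × 2 = 112. e_ss = 1/(1 + 112) = 0.0088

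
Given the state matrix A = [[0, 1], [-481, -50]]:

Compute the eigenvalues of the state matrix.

det(A - λI) = λ² - (-50)λ + 481 = (λ - (-37))(λ - (-13)). Eigenvalues: -37, -13.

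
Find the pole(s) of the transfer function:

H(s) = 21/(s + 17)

Pole is where denominator = 0: s + 17 = 0, so s = -17.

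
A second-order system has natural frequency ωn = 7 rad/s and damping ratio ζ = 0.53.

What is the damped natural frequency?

ωd = ωn√(1 - ζ²) = 7√(1 - 0.53²) = 5.94 rad/s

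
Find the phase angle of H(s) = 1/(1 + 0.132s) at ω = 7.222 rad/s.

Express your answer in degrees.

Phase = -arctan(ωτ) = -arctan(7.222 × 0.132) = -43.6°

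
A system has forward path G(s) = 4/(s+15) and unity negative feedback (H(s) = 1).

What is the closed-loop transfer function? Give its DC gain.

T(s) = G/(1+GH) = [4/(s+15)] / [1 + 4/(s+15)] = 4/(s+15+4) = 4/(s+19). DC gain = 4/19 = 0.2105.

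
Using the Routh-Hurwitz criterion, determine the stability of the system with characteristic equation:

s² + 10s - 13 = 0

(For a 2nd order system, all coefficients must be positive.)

Coefficients: 1, 10, -13. c=-13 not positive, so system is unstable.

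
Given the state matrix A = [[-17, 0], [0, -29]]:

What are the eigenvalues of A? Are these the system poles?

For diagonal matrix, eigenvalues are diagonal entries: λ₁ = -17, λ₂ = -29. Eigenvalues of A = system poles.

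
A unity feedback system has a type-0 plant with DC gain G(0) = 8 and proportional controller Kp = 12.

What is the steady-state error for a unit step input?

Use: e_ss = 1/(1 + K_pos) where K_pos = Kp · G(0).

K_pos = Kp · G(0) = 12 × 8 = 96. e_ss = 1/(1 + 96) = 0.0103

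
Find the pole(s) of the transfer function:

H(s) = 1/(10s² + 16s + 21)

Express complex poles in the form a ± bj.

Discriminant = 16² - 4×10×21 = 256 - 840 = -584 < 0, so the poles are a complex conjugate pair s = (-16 ± j√584)/(2×10). Real part = -16/(2×10) = -16/20 = -0.8; imaginary part = ±√584/(2×10) ≈ 1.2083. Poles: s = -0.8 ± 1.2083j.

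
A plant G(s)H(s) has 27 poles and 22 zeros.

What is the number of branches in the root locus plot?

Root locus has n branches where n = number of poles = 27.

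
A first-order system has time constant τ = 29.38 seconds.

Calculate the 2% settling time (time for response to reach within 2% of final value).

For first-order system, 2% settling time ≈ 4τ = 4 × 29.38 = 117.52 s.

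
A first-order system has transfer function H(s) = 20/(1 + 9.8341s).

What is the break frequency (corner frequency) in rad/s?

Corner frequency = 1/τ = 1/9.8341 = 0.102 rad/s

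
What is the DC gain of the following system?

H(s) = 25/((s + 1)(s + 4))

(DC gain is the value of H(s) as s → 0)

DC gain = H(0) = 25/(1 × 4) = 25/4 = 6.25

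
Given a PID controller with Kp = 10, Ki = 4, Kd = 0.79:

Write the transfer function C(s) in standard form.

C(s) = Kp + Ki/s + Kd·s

Substituting values: C(s) = 10 + 4/s + 0.79s = (0.79s² + 10s + 4)/s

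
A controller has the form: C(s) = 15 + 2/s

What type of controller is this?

This is a Proportional-Integral (PI) controller.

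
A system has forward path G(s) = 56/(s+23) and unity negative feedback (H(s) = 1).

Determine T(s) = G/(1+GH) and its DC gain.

T(s) = G/(1+GH) = [56/(s+23)] / [1 + 56/(s+23)] = 56/(s+23+56) = 56/(s+79). DC gain = 56/79 = 0.7089.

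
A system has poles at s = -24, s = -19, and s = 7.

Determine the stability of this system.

Pole(s) at s = 7 are not in the left half-plane. System is unstable.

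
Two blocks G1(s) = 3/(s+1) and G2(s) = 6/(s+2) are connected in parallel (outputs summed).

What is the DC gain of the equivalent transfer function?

Parallel: G_eq = G1 + G2. DC gain = G1(0) + G2(0) = 3/1 + 6/2 = 3 + 3 = 6.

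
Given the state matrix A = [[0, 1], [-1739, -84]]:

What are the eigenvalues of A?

det(A - λI) = λ² - (-84)λ + 1739 = (λ - (-47))(λ - (-37)). Eigenvalues: -47, -37.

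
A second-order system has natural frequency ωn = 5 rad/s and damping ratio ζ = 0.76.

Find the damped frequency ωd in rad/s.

ωd = ωn√(1 - ζ²) = 5√(1 - 0.76²) = 3.25 rad/s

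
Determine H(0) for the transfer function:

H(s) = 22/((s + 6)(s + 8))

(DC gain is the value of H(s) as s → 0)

DC gain = H(0) = 22/(6 × 8) = 22/48 = 0.4583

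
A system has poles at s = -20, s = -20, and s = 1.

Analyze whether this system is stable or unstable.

Pole(s) at s = 1 are not in the left half-plane. System is unstable.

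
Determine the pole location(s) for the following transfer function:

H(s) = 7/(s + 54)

Pole is where denominator = 0: s + 54 = 0, so s = -54.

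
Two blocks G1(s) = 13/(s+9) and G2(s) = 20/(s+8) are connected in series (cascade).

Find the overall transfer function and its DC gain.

Series: multiply transfer functions. G_eq = 13/(s+9) × 20/(s+8) = 260/((s+9)(s+8)). DC gain = 260/(9×8) = 3.6111.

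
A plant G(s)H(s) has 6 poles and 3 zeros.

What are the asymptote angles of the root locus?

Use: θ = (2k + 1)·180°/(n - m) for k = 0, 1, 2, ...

n - m = 6 - 3 = 3. Angles: θk = (2k + 1)·180°/3 = 60°, 180°, 300°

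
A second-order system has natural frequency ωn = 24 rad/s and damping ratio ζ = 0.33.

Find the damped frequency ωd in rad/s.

ωd = ωn√(1 - ζ²) = 24√(1 - 0.33²) = 22.66 rad/s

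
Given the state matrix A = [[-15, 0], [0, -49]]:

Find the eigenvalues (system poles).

For diagonal matrix, eigenvalues are diagonal entries: λ₁ = -15, λ₂ = -49.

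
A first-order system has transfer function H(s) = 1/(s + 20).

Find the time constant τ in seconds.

For H(s) = 1/(s + 1/τ), the pole is at -1/τ = -20, so τ = 1/20 = 0.05 s.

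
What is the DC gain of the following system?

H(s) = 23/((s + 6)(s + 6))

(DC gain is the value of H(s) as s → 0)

DC gain = H(0) = 23/(6 × 6) = 23/36 = 0.6389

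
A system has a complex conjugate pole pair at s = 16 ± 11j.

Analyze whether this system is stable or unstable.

Real part of poles is 16 (> 0, right half-plane). Unstable.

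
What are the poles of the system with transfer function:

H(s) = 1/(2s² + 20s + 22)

Discriminant = 20² - 4×2×22 = 400 - 176 = 224 > 0, so two distinct real poles. Using quadratic formula: s = (-20 ± √224)/(2×2) = (-20 ± √224)/4, with √224 ≈ 14.9666. s₁ ≈ -1.2583, s₂ ≈ -8.7417. Poles: s₁ = -1.2583, s₂ = -8.7417.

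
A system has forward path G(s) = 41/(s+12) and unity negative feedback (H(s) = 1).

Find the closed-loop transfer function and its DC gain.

T(s) = G/(1+GH) = [41/(s+12)] / [1 + 41/(s+12)] = 41/(s+12+41) = 41/(s+53). DC gain = 41/53 = 0.7736.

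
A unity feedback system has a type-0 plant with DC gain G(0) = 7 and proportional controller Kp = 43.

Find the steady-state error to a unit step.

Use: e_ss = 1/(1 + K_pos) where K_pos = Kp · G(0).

K_pos = Kp · G(0) = 43 × 7 = 301. e_ss = 1/(1 + 301) = 0.0033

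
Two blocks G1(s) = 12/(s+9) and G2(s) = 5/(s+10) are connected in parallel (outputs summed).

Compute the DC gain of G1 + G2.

Parallel: G_eq = G1 + G2. DC gain = G1(0) + G2(0) = 12/9 + 5/10 = 1.3333 + 0.5 = 1.8333.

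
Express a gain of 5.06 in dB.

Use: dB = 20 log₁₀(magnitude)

dB = 20 log₁₀(5.06) = 14.1 dB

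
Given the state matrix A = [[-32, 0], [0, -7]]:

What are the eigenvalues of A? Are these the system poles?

For diagonal matrix, eigenvalues are diagonal entries: λ₁ = -32, λ₂ = -7. Eigenvalues of A = system poles.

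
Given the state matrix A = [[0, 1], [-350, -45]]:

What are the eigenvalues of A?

det(A - λI) = λ² - (-45)λ + 350 = (λ - (-35))(λ - (-10)). Eigenvalues: -35, -10.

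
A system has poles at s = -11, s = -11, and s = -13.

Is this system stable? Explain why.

All poles are in the left half-plane. System is stable.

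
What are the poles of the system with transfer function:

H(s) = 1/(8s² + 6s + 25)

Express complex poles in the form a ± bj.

Discriminant = 6² - 4×8×25 = 36 - 800 = -764 < 0, so the poles are a complex conjugate pair s = (-6 ± j√764)/(2×8). Real part = -6/(2×8) = -6/16 = -0.375; imaginary part = ±√764/(2×8) ≈ 1.7275. Poles: s = -0.375 ± 1.7275j.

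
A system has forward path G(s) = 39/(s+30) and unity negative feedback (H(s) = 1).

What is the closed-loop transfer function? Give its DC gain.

T(s) = G/(1+GH) = [39/(s+30)] / [1 + 39/(s+30)] = 39/(s+30+39) = 39/(s+69). DC gain = 39/69 = 0.5652.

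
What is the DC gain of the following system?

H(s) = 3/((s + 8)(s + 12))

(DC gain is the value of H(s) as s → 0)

DC gain = H(0) = 3/(8 × 12) = 3/96 = 0.03125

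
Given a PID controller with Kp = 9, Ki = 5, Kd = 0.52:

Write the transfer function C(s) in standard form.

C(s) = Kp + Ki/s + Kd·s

Substituting values: C(s) = 9 + 5/s + 0.52s = (0.52s² + 9s + 5)/s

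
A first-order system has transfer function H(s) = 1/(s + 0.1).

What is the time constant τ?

For H(s) = 1/(s + 1/τ), the pole is at -1/τ = -0.1, so τ = 1/0.1 = 10 s.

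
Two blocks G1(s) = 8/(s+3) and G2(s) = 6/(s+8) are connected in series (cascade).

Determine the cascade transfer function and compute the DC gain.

Series: multiply transfer functions. G_eq = 8/(s+3) × 6/(s+8) = 48/((s+3)(s+8)). DC gain = 48/(3×8) = 2.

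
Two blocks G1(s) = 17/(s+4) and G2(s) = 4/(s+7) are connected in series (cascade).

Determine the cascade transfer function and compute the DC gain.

Series: multiply transfer functions. G_eq = 17/(s+4) × 4/(s+7) = 68/((s+4)(s+7)). DC gain = 68/(4×7) = 2.4286.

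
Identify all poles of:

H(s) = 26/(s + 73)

Pole is where denominator = 0: s + 73 = 0, so s = -73.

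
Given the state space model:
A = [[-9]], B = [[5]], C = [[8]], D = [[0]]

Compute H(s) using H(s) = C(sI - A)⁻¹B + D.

(sI - A)⁻¹ = 1/(s + 9). H(s) = 8 × 5/(s + 9) + 0 = 40/(s + 9).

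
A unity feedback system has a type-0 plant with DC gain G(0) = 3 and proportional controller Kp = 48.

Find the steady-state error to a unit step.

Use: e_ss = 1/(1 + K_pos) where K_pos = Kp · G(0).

K_pos = Kp · G(0) = 48 × 3 = 144. e_ss = 1/(1 + 144) = 0.0069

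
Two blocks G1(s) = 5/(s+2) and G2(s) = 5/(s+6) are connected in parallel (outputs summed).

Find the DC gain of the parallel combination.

Parallel: G_eq = G1 + G2. DC gain = G1(0) + G2(0) = 5/2 + 5/6 = 2.5 + 0.8333 = 3.3333.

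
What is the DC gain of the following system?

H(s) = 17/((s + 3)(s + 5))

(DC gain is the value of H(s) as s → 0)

DC gain = H(0) = 17/(3 × 5) = 17/15 = 1.1333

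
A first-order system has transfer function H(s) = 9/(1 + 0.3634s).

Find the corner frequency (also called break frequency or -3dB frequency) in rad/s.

Corner frequency = 1/τ = 1/0.3634 = 2.752 rad/s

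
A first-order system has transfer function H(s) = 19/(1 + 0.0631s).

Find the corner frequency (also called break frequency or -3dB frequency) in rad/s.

Corner frequency = 1/τ = 1/0.0631 = 15.848 rad/s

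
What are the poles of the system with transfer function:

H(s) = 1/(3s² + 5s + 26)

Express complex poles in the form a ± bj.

Discriminant = 5² - 4×3×26 = 25 - 312 = -287 < 0, so the poles are a complex conjugate pair s = (-5 ± j√287)/(2×3). Real part = -5/(2×3) = -5/6 ≈ -0.8333; imaginary part = ±√287/(2×3) ≈ 2.8235. Poles: s = -0.8333 ± 2.8235j.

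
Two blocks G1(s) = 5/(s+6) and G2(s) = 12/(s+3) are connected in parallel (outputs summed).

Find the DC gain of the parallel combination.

Parallel: G_eq = G1 + G2. DC gain = G1(0) + G2(0) = 5/6 + 12/3 = 0.8333 + 4 = 4.8333.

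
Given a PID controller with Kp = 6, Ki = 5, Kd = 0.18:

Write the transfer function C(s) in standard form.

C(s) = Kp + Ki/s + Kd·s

Substituting values: C(s) = 6 + 5/s + 0.18s = (0.18s² + 6s + 5)/s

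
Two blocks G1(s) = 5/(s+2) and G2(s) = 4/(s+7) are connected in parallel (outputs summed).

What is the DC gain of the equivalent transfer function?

Parallel: G_eq = G1 + G2. DC gain = G1(0) + G2(0) = 5/2 + 4/7 = 2.5 + 0.5714 = 3.0714.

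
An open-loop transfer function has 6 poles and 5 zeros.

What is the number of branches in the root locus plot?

Root locus has n branches where n = number of poles = 6.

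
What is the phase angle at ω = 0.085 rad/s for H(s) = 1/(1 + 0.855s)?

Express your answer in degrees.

Phase = -arctan(ωτ) = -arctan(0.085 × 0.855) = -4.2°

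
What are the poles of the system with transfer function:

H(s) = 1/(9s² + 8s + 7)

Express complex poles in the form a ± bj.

Discriminant = 8² - 4×9×7 = 64 - 252 = -188 < 0, so the poles are a complex conjugate pair s = (-8 ± j√188)/(2×9). Real part = -8/(2×9) = -8/18 ≈ -0.4444; imaginary part = ±√188/(2×9) ≈ 0.7617. Poles: s = -0.4444 ± 0.7617j.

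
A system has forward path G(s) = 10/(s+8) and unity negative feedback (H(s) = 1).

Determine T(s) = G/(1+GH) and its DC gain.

T(s) = G/(1+GH) = [10/(s+8)] / [1 + 10/(s+8)] = 10/(s+8+10) = 10/(s+18). DC gain = 10/18 = 0.5556.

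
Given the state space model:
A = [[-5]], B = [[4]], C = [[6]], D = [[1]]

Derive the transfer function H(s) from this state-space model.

(sI - A)⁻¹ = 1/(s + 5). H(s) = 6×4/(s + 5) + 1 = (s + 29)/(s + 5).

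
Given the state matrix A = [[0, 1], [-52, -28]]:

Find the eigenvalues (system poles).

det(A - λI) = λ² - (-28)λ + 52 = (λ - (-2))(λ - (-26)). Eigenvalues: -2, -26.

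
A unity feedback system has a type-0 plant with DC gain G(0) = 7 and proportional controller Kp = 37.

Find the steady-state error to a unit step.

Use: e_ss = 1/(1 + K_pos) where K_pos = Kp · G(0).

K_pos = Kp · G(0) = 37 × 7 = 259. e_ss = 1/(1 + 259) = 0.0038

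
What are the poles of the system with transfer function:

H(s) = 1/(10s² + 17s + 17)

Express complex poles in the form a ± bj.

Discriminant = 17² - 4×10×17 = 289 - 680 = -391 < 0, so the poles are a complex conjugate pair s = (-17 ± j√391)/(2×10). Real part = -17/(2×10) = -17/20 = -0.85; imaginary part = ±√391/(2×10) ≈ 0.9887. Poles: s = -0.85 ± 0.9887j.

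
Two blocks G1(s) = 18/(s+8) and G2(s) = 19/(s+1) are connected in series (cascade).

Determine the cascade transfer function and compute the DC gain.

Series: multiply transfer functions. G_eq = 18/(s+8) × 19/(s+1) = 342/((s+8)(s+1)). DC gain = 342/(8×1) = 42.75.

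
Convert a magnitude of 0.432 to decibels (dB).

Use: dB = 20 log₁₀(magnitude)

dB = 20 log₁₀(0.432) = -7.3 dB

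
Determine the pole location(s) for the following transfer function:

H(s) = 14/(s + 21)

Pole is where denominator = 0: s + 21 = 0, so s = -21.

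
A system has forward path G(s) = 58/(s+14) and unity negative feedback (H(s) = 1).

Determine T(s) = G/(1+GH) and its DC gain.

T(s) = G/(1+GH) = [58/(s+14)] / [1 + 58/(s+14)] = 58/(s+14+58) = 58/(s+72). DC gain = 58/72 = 0.8056.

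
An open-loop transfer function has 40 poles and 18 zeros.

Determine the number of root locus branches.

Root locus has n branches where n = number of poles = 40.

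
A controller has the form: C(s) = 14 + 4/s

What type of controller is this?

This is a Proportional-Integral (PI) controller.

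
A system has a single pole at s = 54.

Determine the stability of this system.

Pole at s = 54 is in the right half-plane. Unstable.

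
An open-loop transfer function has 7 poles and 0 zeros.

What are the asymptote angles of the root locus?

n - m = 7 - 0 = 7. Angles: θk = (2k + 1)·180°/7 = 25.71°, 77.14°, 128.57°, 180°, 231.43°, 282.86°, 334.29°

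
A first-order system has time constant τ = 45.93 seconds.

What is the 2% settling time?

For first-order system, 2% settling time ≈ 4τ = 4 × 45.93 = 183.72 s.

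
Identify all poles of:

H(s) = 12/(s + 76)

Pole is where denominator = 0: s + 76 = 0, so s = -76.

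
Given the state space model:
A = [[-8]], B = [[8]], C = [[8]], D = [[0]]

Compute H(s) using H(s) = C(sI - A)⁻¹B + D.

(sI - A)⁻¹ = 1/(s + 8). H(s) = 8 × 8/(s + 8) + 0 = 64/(s + 8).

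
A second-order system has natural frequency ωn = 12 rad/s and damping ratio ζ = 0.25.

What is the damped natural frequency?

ωd = ωn√(1 - ζ²) = 12√(1 - 0.25²) = 11.62 rad/s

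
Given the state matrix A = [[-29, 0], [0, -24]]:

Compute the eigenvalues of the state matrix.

For diagonal matrix, eigenvalues are diagonal entries: λ₁ = -29, λ₂ = -24.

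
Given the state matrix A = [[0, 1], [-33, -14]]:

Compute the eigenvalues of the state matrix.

det(A - λI) = λ² - (-14)λ + 33 = (λ - (-3))(λ - (-11)). Eigenvalues: -3, -11.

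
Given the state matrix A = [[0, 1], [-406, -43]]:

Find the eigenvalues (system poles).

det(A - λI) = λ² - (-43)λ + 406 = (λ - (-29))(λ - (-14)). Eigenvalues: -29, -14.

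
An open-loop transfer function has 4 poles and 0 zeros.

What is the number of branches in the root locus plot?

Root locus has n branches where n = number of poles = 4.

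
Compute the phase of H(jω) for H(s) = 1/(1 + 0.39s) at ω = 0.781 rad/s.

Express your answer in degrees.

Phase = -arctan(ωτ) = -arctan(0.781 × 0.39) = -16.9°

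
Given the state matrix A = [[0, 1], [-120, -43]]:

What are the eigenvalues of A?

det(A - λI) = λ² - (-43)λ + 120 = (λ - (-40))(λ - (-3)). Eigenvalues: -40, -3.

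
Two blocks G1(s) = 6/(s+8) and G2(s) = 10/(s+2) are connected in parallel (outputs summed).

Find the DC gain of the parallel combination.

Parallel: G_eq = G1 + G2. DC gain = G1(0) + G2(0) = 6/8 + 10/2 = 0.75 + 5 = 5.75.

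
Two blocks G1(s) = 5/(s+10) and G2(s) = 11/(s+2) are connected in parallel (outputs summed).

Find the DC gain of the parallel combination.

Parallel: G_eq = G1 + G2. DC gain = G1(0) + G2(0) = 5/10 + 11/2 = 0.5 + 5.5 = 6.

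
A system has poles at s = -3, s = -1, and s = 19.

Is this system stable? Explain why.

Pole(s) at s = 19 are not in the left half-plane. System is unstable.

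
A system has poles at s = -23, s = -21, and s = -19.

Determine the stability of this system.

All poles are in the left half-plane. System is stable.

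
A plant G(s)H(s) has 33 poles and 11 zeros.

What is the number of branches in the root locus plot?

Root locus has n branches where n = number of poles = 33.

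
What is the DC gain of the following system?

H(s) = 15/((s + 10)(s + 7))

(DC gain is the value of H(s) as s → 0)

DC gain = H(0) = 15/(10 × 7) = 15/70 = 0.2143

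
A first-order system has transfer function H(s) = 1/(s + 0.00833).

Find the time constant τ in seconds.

For H(s) = 1/(s + 1/τ), the pole is at -1/τ = -0.00833, so τ = 1/0.00833 = 120 s.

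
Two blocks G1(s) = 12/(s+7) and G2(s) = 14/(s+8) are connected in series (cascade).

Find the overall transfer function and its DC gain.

Series: multiply transfer functions. G_eq = 12/(s+7) × 14/(s+8) = 168/((s+7)(s+8)). DC gain = 168/(7×8) = 3.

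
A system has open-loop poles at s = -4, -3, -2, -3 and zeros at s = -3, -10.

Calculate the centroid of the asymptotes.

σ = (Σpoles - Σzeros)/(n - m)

σ = (Σpoles - Σzeros)/(n - m) = (-12 - (-13))/(4 - 2) = 1/2 = 0.5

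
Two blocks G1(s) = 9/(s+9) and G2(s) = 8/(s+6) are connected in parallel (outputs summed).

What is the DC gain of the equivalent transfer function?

Parallel: G_eq = G1 + G2. DC gain = G1(0) + G2(0) = 9/9 + 8/6 = 1 + 1.3333 = 2.3333.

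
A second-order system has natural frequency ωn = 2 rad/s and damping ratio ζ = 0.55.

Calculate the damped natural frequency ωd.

ωd = ωn√(1 - ζ²) = 2√(1 - 0.55²) = 1.67 rad/s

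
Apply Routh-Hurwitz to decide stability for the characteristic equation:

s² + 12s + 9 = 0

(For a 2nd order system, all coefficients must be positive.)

Coefficients: 1, 12, 9. All positive, so system is stable.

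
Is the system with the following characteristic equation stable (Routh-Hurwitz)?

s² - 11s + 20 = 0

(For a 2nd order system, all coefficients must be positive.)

Coefficients: 1, -11, 20. b=-11 not positive, so system is unstable.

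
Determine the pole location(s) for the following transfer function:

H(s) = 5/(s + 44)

Pole is where denominator = 0: s + 44 = 0, so s = -44.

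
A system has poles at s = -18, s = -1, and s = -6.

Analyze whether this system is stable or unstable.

All poles are in the left half-plane. System is stable.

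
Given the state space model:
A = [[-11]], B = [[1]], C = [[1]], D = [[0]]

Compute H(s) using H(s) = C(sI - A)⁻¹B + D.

(sI - A)⁻¹ = 1/(s + 11). H(s) = 1 × 1/(s + 11) + 0 = 1/(s + 11).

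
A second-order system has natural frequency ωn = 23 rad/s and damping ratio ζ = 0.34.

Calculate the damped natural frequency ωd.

ωd = ωn√(1 - ζ²) = 23√(1 - 0.34²) = 21.63 rad/s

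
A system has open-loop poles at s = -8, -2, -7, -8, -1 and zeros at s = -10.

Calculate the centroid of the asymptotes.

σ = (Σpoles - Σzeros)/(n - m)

σ = (Σpoles - Σzeros)/(n - m) = (-26 - (-10))/(5 - 1) = -16/4 = -4.0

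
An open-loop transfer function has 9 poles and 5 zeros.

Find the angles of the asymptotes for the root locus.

n - m = 9 - 5 = 4. Angles: θk = (2k + 1)·180°/4 = 45°, 135°, 225°, 315°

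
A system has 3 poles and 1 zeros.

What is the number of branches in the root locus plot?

Root locus has n branches where n = number of poles = 3.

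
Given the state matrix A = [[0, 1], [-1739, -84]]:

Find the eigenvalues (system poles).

det(A - λI) = λ² - (-84)λ + 1739 = (λ - (-37))(λ - (-47)). Eigenvalues: -37, -47.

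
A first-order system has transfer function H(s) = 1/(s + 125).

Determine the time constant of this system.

For H(s) = 1/(s + 1/τ), the pole is at -1/τ = -125, so τ = 1/125 = 0.008 s.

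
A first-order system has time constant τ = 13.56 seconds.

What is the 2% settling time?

For first-order system, 2% settling time ≈ 4τ = 4 × 13.56 = 54.24 s.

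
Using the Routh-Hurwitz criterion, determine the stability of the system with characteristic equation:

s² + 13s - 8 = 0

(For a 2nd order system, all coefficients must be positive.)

Coefficients: 1, 13, -8. c=-8 not positive, so system is unstable.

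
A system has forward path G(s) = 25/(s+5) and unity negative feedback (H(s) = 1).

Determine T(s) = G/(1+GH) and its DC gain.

T(s) = G/(1+GH) = [25/(s+5)] / [1 + 25/(s+5)] = 25/(s+5+25) = 25/(s+30). DC gain = 25/30 = 0.8333.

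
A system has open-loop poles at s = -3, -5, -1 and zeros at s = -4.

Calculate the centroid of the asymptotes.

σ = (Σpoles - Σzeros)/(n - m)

σ = (Σpoles - Σzeros)/(n - m) = (-9 - (-4))/(3 - 1) = -5/2 = -2.5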